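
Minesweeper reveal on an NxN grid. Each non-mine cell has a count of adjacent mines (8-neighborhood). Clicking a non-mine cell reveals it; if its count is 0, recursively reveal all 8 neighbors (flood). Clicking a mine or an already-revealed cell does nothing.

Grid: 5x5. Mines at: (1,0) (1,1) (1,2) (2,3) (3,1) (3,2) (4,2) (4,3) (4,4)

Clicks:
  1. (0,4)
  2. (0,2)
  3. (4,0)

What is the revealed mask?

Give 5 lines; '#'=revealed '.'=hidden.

Click 1 (0,4) count=0: revealed 4 new [(0,3) (0,4) (1,3) (1,4)] -> total=4
Click 2 (0,2) count=2: revealed 1 new [(0,2)] -> total=5
Click 3 (4,0) count=1: revealed 1 new [(4,0)] -> total=6

Answer: ..###
...##
.....
.....
#....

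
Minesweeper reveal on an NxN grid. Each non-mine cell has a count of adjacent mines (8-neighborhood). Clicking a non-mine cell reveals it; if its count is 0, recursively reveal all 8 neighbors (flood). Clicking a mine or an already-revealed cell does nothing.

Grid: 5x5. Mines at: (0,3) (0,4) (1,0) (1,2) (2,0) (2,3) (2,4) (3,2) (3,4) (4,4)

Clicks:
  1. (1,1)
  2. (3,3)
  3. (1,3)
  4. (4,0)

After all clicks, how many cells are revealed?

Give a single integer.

Click 1 (1,1) count=3: revealed 1 new [(1,1)] -> total=1
Click 2 (3,3) count=5: revealed 1 new [(3,3)] -> total=2
Click 3 (1,3) count=5: revealed 1 new [(1,3)] -> total=3
Click 4 (4,0) count=0: revealed 4 new [(3,0) (3,1) (4,0) (4,1)] -> total=7

Answer: 7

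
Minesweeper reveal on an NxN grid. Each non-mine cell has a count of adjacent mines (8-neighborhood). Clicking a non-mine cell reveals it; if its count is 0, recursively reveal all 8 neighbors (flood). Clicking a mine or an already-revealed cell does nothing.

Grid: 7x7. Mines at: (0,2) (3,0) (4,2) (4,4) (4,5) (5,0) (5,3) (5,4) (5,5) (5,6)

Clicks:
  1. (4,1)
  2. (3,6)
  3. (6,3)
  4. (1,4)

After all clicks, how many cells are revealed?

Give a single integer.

Click 1 (4,1) count=3: revealed 1 new [(4,1)] -> total=1
Click 2 (3,6) count=1: revealed 1 new [(3,6)] -> total=2
Click 3 (6,3) count=2: revealed 1 new [(6,3)] -> total=3
Click 4 (1,4) count=0: revealed 21 new [(0,3) (0,4) (0,5) (0,6) (1,1) (1,2) (1,3) (1,4) (1,5) (1,6) (2,1) (2,2) (2,3) (2,4) (2,5) (2,6) (3,1) (3,2) (3,3) (3,4) (3,5)] -> total=24

Answer: 24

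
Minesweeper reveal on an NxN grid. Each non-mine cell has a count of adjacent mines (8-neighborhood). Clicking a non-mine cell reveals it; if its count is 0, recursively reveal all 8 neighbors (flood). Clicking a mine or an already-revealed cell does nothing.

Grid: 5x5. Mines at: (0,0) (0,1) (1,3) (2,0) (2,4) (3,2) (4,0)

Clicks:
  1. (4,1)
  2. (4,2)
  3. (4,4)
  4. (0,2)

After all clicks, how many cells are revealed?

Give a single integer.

Answer: 7

Derivation:
Click 1 (4,1) count=2: revealed 1 new [(4,1)] -> total=1
Click 2 (4,2) count=1: revealed 1 new [(4,2)] -> total=2
Click 3 (4,4) count=0: revealed 4 new [(3,3) (3,4) (4,3) (4,4)] -> total=6
Click 4 (0,2) count=2: revealed 1 new [(0,2)] -> total=7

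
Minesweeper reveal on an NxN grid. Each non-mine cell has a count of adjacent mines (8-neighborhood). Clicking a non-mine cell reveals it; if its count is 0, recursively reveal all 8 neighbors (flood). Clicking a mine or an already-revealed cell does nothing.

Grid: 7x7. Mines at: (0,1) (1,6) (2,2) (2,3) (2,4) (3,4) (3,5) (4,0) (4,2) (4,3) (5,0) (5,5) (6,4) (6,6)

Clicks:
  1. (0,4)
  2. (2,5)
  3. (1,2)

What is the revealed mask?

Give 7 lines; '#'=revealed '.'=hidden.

Answer: ..####.
..####.
.....#.
.......
.......
.......
.......

Derivation:
Click 1 (0,4) count=0: revealed 8 new [(0,2) (0,3) (0,4) (0,5) (1,2) (1,3) (1,4) (1,5)] -> total=8
Click 2 (2,5) count=4: revealed 1 new [(2,5)] -> total=9
Click 3 (1,2) count=3: revealed 0 new [(none)] -> total=9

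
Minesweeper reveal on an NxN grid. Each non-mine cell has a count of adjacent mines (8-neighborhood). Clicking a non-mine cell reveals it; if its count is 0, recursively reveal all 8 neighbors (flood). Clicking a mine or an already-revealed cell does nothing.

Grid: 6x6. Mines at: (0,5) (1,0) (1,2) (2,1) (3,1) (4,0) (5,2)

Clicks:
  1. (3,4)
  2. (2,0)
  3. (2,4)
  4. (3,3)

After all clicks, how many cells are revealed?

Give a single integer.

Answer: 19

Derivation:
Click 1 (3,4) count=0: revealed 18 new [(1,3) (1,4) (1,5) (2,2) (2,3) (2,4) (2,5) (3,2) (3,3) (3,4) (3,5) (4,2) (4,3) (4,4) (4,5) (5,3) (5,4) (5,5)] -> total=18
Click 2 (2,0) count=3: revealed 1 new [(2,0)] -> total=19
Click 3 (2,4) count=0: revealed 0 new [(none)] -> total=19
Click 4 (3,3) count=0: revealed 0 new [(none)] -> total=19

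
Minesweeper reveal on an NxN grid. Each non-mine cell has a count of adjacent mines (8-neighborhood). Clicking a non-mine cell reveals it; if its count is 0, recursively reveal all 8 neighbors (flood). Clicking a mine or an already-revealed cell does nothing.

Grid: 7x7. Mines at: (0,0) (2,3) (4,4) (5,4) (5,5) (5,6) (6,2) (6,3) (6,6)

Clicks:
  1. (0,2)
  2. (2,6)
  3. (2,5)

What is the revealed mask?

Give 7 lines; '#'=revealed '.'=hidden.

Click 1 (0,2) count=0: revealed 20 new [(0,1) (0,2) (0,3) (0,4) (0,5) (0,6) (1,1) (1,2) (1,3) (1,4) (1,5) (1,6) (2,4) (2,5) (2,6) (3,4) (3,5) (3,6) (4,5) (4,6)] -> total=20
Click 2 (2,6) count=0: revealed 0 new [(none)] -> total=20
Click 3 (2,5) count=0: revealed 0 new [(none)] -> total=20

Answer: .######
.######
....###
....###
.....##
.......
.......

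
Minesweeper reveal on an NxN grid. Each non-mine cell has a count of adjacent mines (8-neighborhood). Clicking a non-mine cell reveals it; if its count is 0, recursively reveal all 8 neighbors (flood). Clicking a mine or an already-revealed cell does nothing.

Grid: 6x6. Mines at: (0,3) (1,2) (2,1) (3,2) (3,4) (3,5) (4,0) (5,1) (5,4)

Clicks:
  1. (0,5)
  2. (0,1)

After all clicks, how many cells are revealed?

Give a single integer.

Click 1 (0,5) count=0: revealed 6 new [(0,4) (0,5) (1,4) (1,5) (2,4) (2,5)] -> total=6
Click 2 (0,1) count=1: revealed 1 new [(0,1)] -> total=7

Answer: 7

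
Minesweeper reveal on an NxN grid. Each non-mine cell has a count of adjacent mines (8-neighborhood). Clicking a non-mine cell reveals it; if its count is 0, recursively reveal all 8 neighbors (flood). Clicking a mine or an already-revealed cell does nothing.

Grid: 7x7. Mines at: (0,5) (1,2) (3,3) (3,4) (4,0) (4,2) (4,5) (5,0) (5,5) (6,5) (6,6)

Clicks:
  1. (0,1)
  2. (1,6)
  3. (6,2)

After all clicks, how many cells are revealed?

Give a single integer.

Click 1 (0,1) count=1: revealed 1 new [(0,1)] -> total=1
Click 2 (1,6) count=1: revealed 1 new [(1,6)] -> total=2
Click 3 (6,2) count=0: revealed 8 new [(5,1) (5,2) (5,3) (5,4) (6,1) (6,2) (6,3) (6,4)] -> total=10

Answer: 10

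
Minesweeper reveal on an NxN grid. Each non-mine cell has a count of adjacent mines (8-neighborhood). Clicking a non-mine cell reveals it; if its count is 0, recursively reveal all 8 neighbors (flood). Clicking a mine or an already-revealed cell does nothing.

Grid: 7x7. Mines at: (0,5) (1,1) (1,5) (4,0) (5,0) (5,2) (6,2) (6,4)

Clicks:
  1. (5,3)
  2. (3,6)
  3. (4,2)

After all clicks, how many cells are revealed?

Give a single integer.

Answer: 30

Derivation:
Click 1 (5,3) count=3: revealed 1 new [(5,3)] -> total=1
Click 2 (3,6) count=0: revealed 29 new [(0,2) (0,3) (0,4) (1,2) (1,3) (1,4) (2,1) (2,2) (2,3) (2,4) (2,5) (2,6) (3,1) (3,2) (3,3) (3,4) (3,5) (3,6) (4,1) (4,2) (4,3) (4,4) (4,5) (4,6) (5,4) (5,5) (5,6) (6,5) (6,6)] -> total=30
Click 3 (4,2) count=1: revealed 0 new [(none)] -> total=30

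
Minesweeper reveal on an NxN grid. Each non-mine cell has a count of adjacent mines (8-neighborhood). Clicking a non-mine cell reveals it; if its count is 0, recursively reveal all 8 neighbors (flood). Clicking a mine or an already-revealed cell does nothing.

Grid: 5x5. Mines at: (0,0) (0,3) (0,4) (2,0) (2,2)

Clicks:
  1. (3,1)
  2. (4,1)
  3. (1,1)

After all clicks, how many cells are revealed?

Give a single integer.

Answer: 15

Derivation:
Click 1 (3,1) count=2: revealed 1 new [(3,1)] -> total=1
Click 2 (4,1) count=0: revealed 13 new [(1,3) (1,4) (2,3) (2,4) (3,0) (3,2) (3,3) (3,4) (4,0) (4,1) (4,2) (4,3) (4,4)] -> total=14
Click 3 (1,1) count=3: revealed 1 new [(1,1)] -> total=15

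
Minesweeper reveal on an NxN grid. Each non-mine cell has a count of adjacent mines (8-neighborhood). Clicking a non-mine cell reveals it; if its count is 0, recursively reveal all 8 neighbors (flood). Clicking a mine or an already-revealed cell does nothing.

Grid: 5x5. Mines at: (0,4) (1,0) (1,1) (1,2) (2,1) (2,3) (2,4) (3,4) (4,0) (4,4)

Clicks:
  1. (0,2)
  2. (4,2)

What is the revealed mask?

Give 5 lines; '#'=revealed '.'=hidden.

Answer: ..#..
.....
.....
.###.
.###.

Derivation:
Click 1 (0,2) count=2: revealed 1 new [(0,2)] -> total=1
Click 2 (4,2) count=0: revealed 6 new [(3,1) (3,2) (3,3) (4,1) (4,2) (4,3)] -> total=7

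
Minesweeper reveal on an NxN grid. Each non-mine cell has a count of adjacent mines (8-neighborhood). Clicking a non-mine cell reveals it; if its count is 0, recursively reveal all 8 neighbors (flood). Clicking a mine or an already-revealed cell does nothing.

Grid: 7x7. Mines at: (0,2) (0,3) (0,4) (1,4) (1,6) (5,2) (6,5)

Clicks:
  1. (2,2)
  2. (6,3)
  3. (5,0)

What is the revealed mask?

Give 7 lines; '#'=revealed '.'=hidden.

Answer: ##.....
####...
#######
#######
#######
##.####
##.#...

Derivation:
Click 1 (2,2) count=0: revealed 35 new [(0,0) (0,1) (1,0) (1,1) (1,2) (1,3) (2,0) (2,1) (2,2) (2,3) (2,4) (2,5) (2,6) (3,0) (3,1) (3,2) (3,3) (3,4) (3,5) (3,6) (4,0) (4,1) (4,2) (4,3) (4,4) (4,5) (4,6) (5,0) (5,1) (5,3) (5,4) (5,5) (5,6) (6,0) (6,1)] -> total=35
Click 2 (6,3) count=1: revealed 1 new [(6,3)] -> total=36
Click 3 (5,0) count=0: revealed 0 new [(none)] -> total=36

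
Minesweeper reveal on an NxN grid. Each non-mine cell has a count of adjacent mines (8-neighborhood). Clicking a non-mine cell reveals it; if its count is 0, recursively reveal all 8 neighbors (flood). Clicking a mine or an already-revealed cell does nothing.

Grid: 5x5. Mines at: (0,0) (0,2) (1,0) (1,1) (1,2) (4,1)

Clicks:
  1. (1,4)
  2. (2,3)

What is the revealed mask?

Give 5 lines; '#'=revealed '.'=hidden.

Click 1 (1,4) count=0: revealed 13 new [(0,3) (0,4) (1,3) (1,4) (2,2) (2,3) (2,4) (3,2) (3,3) (3,4) (4,2) (4,3) (4,4)] -> total=13
Click 2 (2,3) count=1: revealed 0 new [(none)] -> total=13

Answer: ...##
...##
..###
..###
..###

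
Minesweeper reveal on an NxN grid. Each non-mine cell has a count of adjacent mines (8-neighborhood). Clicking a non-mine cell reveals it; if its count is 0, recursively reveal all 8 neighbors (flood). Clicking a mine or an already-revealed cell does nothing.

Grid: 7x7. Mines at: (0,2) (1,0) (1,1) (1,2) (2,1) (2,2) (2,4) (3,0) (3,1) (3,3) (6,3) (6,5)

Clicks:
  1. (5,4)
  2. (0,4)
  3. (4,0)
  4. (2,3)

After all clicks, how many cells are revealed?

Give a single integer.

Answer: 21

Derivation:
Click 1 (5,4) count=2: revealed 1 new [(5,4)] -> total=1
Click 2 (0,4) count=0: revealed 18 new [(0,3) (0,4) (0,5) (0,6) (1,3) (1,4) (1,5) (1,6) (2,5) (2,6) (3,4) (3,5) (3,6) (4,4) (4,5) (4,6) (5,5) (5,6)] -> total=19
Click 3 (4,0) count=2: revealed 1 new [(4,0)] -> total=20
Click 4 (2,3) count=4: revealed 1 new [(2,3)] -> total=21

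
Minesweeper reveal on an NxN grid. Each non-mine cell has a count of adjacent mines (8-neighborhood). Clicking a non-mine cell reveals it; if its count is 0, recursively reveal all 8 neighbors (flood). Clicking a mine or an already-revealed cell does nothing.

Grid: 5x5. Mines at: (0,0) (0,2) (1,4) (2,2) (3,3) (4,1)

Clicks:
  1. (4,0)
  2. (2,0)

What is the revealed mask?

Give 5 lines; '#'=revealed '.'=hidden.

Click 1 (4,0) count=1: revealed 1 new [(4,0)] -> total=1
Click 2 (2,0) count=0: revealed 6 new [(1,0) (1,1) (2,0) (2,1) (3,0) (3,1)] -> total=7

Answer: .....
##...
##...
##...
#....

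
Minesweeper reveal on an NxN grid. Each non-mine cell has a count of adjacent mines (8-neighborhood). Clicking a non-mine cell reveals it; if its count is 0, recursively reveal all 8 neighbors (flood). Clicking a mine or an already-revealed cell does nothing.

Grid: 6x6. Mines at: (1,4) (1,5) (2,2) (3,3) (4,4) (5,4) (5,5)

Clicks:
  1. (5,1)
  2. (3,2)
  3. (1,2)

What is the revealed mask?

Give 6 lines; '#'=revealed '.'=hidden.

Click 1 (5,1) count=0: revealed 21 new [(0,0) (0,1) (0,2) (0,3) (1,0) (1,1) (1,2) (1,3) (2,0) (2,1) (3,0) (3,1) (3,2) (4,0) (4,1) (4,2) (4,3) (5,0) (5,1) (5,2) (5,3)] -> total=21
Click 2 (3,2) count=2: revealed 0 new [(none)] -> total=21
Click 3 (1,2) count=1: revealed 0 new [(none)] -> total=21

Answer: ####..
####..
##....
###...
####..
####..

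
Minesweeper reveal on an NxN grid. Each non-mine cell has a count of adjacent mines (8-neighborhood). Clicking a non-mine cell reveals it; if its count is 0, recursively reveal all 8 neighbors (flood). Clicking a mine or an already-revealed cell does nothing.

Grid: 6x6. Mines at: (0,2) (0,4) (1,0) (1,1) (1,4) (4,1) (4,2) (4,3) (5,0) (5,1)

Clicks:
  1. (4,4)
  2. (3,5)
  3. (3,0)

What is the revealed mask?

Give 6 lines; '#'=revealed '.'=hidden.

Answer: ......
......
....##
#...##
....##
....##

Derivation:
Click 1 (4,4) count=1: revealed 1 new [(4,4)] -> total=1
Click 2 (3,5) count=0: revealed 7 new [(2,4) (2,5) (3,4) (3,5) (4,5) (5,4) (5,5)] -> total=8
Click 3 (3,0) count=1: revealed 1 new [(3,0)] -> total=9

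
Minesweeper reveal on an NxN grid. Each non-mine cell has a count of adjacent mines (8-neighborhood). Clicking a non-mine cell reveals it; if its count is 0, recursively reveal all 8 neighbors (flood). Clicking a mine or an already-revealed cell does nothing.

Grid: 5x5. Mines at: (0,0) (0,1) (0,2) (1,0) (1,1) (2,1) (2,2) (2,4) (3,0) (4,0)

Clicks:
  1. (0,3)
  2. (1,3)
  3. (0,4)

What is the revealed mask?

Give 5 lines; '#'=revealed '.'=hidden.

Click 1 (0,3) count=1: revealed 1 new [(0,3)] -> total=1
Click 2 (1,3) count=3: revealed 1 new [(1,3)] -> total=2
Click 3 (0,4) count=0: revealed 2 new [(0,4) (1,4)] -> total=4

Answer: ...##
...##
.....
.....
.....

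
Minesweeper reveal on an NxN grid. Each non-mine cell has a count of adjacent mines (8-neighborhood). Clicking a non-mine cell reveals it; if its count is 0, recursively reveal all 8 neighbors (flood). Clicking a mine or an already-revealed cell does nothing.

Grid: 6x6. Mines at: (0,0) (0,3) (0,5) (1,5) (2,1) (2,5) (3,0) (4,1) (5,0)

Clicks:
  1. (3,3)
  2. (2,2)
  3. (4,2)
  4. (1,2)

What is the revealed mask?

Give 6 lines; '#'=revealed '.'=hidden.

Click 1 (3,3) count=0: revealed 18 new [(1,2) (1,3) (1,4) (2,2) (2,3) (2,4) (3,2) (3,3) (3,4) (3,5) (4,2) (4,3) (4,4) (4,5) (5,2) (5,3) (5,4) (5,5)] -> total=18
Click 2 (2,2) count=1: revealed 0 new [(none)] -> total=18
Click 3 (4,2) count=1: revealed 0 new [(none)] -> total=18
Click 4 (1,2) count=2: revealed 0 new [(none)] -> total=18

Answer: ......
..###.
..###.
..####
..####
..####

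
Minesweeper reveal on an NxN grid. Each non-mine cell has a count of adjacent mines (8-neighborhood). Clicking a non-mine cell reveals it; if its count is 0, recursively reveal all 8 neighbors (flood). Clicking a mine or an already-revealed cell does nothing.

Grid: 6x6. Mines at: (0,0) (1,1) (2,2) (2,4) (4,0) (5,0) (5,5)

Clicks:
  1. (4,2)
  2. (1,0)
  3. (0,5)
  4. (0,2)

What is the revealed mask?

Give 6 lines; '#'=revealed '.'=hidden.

Click 1 (4,2) count=0: revealed 12 new [(3,1) (3,2) (3,3) (3,4) (4,1) (4,2) (4,3) (4,4) (5,1) (5,2) (5,3) (5,4)] -> total=12
Click 2 (1,0) count=2: revealed 1 new [(1,0)] -> total=13
Click 3 (0,5) count=0: revealed 8 new [(0,2) (0,3) (0,4) (0,5) (1,2) (1,3) (1,4) (1,5)] -> total=21
Click 4 (0,2) count=1: revealed 0 new [(none)] -> total=21

Answer: ..####
#.####
......
.####.
.####.
.####.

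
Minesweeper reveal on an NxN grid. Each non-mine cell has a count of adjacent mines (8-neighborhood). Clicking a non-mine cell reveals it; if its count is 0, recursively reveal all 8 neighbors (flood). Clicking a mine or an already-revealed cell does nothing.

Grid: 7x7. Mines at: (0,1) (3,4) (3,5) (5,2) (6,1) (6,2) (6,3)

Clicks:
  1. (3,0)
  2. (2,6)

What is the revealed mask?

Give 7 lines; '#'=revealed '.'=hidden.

Answer: ..#####
#######
#######
####...
####...
##.....
.......

Derivation:
Click 1 (3,0) count=0: revealed 29 new [(0,2) (0,3) (0,4) (0,5) (0,6) (1,0) (1,1) (1,2) (1,3) (1,4) (1,5) (1,6) (2,0) (2,1) (2,2) (2,3) (2,4) (2,5) (2,6) (3,0) (3,1) (3,2) (3,3) (4,0) (4,1) (4,2) (4,3) (5,0) (5,1)] -> total=29
Click 2 (2,6) count=1: revealed 0 new [(none)] -> total=29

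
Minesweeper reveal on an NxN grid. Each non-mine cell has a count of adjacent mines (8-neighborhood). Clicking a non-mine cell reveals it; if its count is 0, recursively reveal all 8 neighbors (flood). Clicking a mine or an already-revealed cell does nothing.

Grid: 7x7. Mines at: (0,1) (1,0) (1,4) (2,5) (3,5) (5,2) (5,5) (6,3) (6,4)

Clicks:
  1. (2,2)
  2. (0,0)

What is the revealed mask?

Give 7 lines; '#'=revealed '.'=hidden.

Click 1 (2,2) count=0: revealed 22 new [(1,1) (1,2) (1,3) (2,0) (2,1) (2,2) (2,3) (2,4) (3,0) (3,1) (3,2) (3,3) (3,4) (4,0) (4,1) (4,2) (4,3) (4,4) (5,0) (5,1) (6,0) (6,1)] -> total=22
Click 2 (0,0) count=2: revealed 1 new [(0,0)] -> total=23

Answer: #......
.###...
#####..
#####..
#####..
##.....
##.....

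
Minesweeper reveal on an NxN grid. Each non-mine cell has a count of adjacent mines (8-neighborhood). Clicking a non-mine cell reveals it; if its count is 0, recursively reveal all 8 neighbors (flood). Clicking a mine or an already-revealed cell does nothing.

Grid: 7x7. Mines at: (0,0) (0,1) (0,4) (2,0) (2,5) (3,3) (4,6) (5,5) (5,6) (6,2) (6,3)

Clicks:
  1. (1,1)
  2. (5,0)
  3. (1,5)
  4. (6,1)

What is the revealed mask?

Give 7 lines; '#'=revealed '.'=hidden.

Click 1 (1,1) count=3: revealed 1 new [(1,1)] -> total=1
Click 2 (5,0) count=0: revealed 11 new [(3,0) (3,1) (3,2) (4,0) (4,1) (4,2) (5,0) (5,1) (5,2) (6,0) (6,1)] -> total=12
Click 3 (1,5) count=2: revealed 1 new [(1,5)] -> total=13
Click 4 (6,1) count=1: revealed 0 new [(none)] -> total=13

Answer: .......
.#...#.
.......
###....
###....
###....
##.....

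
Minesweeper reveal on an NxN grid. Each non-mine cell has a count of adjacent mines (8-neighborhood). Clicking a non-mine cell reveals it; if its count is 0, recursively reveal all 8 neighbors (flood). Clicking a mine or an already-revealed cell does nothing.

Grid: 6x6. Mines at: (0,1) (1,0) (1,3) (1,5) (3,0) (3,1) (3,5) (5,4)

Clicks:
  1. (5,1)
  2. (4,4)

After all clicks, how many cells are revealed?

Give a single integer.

Answer: 9

Derivation:
Click 1 (5,1) count=0: revealed 8 new [(4,0) (4,1) (4,2) (4,3) (5,0) (5,1) (5,2) (5,3)] -> total=8
Click 2 (4,4) count=2: revealed 1 new [(4,4)] -> total=9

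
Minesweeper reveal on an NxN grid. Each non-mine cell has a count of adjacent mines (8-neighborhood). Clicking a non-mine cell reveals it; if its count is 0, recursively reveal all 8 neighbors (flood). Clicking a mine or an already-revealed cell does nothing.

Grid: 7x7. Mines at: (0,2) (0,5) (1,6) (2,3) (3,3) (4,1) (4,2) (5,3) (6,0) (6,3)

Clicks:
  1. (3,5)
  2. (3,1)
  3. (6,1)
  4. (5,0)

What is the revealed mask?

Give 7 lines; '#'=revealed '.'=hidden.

Click 1 (3,5) count=0: revealed 15 new [(2,4) (2,5) (2,6) (3,4) (3,5) (3,6) (4,4) (4,5) (4,6) (5,4) (5,5) (5,6) (6,4) (6,5) (6,6)] -> total=15
Click 2 (3,1) count=2: revealed 1 new [(3,1)] -> total=16
Click 3 (6,1) count=1: revealed 1 new [(6,1)] -> total=17
Click 4 (5,0) count=2: revealed 1 new [(5,0)] -> total=18

Answer: .......
.......
....###
.#..###
....###
#...###
.#..###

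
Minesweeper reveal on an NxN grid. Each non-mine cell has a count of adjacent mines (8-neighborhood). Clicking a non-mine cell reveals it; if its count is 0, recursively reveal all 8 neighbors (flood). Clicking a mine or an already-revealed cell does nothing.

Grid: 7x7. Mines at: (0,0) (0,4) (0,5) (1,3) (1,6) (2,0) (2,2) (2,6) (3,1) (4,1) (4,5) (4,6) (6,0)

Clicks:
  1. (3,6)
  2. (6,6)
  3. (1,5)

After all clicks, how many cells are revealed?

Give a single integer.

Click 1 (3,6) count=3: revealed 1 new [(3,6)] -> total=1
Click 2 (6,6) count=0: revealed 18 new [(3,2) (3,3) (3,4) (4,2) (4,3) (4,4) (5,1) (5,2) (5,3) (5,4) (5,5) (5,6) (6,1) (6,2) (6,3) (6,4) (6,5) (6,6)] -> total=19
Click 3 (1,5) count=4: revealed 1 new [(1,5)] -> total=20

Answer: 20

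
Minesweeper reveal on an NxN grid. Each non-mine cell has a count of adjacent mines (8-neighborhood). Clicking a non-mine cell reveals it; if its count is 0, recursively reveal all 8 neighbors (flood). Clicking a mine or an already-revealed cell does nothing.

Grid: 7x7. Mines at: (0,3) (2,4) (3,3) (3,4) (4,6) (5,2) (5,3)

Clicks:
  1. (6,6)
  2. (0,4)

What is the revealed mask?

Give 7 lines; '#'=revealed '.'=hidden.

Click 1 (6,6) count=0: revealed 6 new [(5,4) (5,5) (5,6) (6,4) (6,5) (6,6)] -> total=6
Click 2 (0,4) count=1: revealed 1 new [(0,4)] -> total=7

Answer: ....#..
.......
.......
.......
.......
....###
....###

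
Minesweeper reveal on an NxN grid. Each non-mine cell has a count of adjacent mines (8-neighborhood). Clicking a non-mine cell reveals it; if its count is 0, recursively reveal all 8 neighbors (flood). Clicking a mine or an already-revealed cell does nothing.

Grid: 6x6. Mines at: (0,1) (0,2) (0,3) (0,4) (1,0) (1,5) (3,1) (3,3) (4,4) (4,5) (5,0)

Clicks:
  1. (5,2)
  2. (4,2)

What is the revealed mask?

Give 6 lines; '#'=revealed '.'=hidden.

Click 1 (5,2) count=0: revealed 6 new [(4,1) (4,2) (4,3) (5,1) (5,2) (5,3)] -> total=6
Click 2 (4,2) count=2: revealed 0 new [(none)] -> total=6

Answer: ......
......
......
......
.###..
.###..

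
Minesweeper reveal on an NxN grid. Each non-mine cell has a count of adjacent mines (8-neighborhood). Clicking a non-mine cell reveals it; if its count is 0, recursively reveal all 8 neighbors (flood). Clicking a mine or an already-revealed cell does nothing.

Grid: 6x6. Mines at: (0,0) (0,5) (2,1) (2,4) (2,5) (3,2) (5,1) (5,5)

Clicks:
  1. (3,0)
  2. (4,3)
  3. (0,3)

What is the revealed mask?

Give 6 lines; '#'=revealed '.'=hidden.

Answer: .####.
.####.
......
#.....
...#..
......

Derivation:
Click 1 (3,0) count=1: revealed 1 new [(3,0)] -> total=1
Click 2 (4,3) count=1: revealed 1 new [(4,3)] -> total=2
Click 3 (0,3) count=0: revealed 8 new [(0,1) (0,2) (0,3) (0,4) (1,1) (1,2) (1,3) (1,4)] -> total=10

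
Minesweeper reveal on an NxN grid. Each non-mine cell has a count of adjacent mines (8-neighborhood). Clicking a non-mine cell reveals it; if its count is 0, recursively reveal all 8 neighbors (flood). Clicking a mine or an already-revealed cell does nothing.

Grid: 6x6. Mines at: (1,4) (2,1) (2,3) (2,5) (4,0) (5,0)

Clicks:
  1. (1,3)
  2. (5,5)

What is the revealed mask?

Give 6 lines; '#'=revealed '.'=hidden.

Answer: ......
...#..
......
.#####
.#####
.#####

Derivation:
Click 1 (1,3) count=2: revealed 1 new [(1,3)] -> total=1
Click 2 (5,5) count=0: revealed 15 new [(3,1) (3,2) (3,3) (3,4) (3,5) (4,1) (4,2) (4,3) (4,4) (4,5) (5,1) (5,2) (5,3) (5,4) (5,5)] -> total=16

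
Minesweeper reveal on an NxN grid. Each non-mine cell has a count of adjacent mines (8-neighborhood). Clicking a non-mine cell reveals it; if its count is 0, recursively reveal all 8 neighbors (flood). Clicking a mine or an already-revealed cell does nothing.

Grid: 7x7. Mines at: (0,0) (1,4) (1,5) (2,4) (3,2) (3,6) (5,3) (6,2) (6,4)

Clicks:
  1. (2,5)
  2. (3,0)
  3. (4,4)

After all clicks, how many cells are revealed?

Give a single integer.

Click 1 (2,5) count=4: revealed 1 new [(2,5)] -> total=1
Click 2 (3,0) count=0: revealed 12 new [(1,0) (1,1) (2,0) (2,1) (3,0) (3,1) (4,0) (4,1) (5,0) (5,1) (6,0) (6,1)] -> total=13
Click 3 (4,4) count=1: revealed 1 new [(4,4)] -> total=14

Answer: 14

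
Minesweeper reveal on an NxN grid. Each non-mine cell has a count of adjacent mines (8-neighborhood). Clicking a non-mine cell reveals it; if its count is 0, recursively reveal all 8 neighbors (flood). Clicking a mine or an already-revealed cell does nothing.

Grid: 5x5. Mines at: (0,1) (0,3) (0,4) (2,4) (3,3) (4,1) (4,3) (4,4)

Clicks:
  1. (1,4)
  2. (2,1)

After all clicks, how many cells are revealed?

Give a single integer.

Answer: 10

Derivation:
Click 1 (1,4) count=3: revealed 1 new [(1,4)] -> total=1
Click 2 (2,1) count=0: revealed 9 new [(1,0) (1,1) (1,2) (2,0) (2,1) (2,2) (3,0) (3,1) (3,2)] -> total=10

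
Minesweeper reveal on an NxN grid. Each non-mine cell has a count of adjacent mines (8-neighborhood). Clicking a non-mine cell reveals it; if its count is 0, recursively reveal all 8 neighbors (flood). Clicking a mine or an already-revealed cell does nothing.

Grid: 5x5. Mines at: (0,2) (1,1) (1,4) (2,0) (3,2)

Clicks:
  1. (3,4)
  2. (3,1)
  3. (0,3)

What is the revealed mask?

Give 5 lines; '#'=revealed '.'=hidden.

Click 1 (3,4) count=0: revealed 6 new [(2,3) (2,4) (3,3) (3,4) (4,3) (4,4)] -> total=6
Click 2 (3,1) count=2: revealed 1 new [(3,1)] -> total=7
Click 3 (0,3) count=2: revealed 1 new [(0,3)] -> total=8

Answer: ...#.
.....
...##
.#.##
...##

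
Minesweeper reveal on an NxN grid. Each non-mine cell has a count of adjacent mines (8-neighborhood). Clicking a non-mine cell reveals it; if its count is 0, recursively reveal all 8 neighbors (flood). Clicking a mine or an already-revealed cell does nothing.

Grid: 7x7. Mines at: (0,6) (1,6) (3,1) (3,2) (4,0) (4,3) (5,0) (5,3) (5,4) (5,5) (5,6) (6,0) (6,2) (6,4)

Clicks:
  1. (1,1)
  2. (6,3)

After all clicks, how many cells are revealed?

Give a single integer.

Answer: 27

Derivation:
Click 1 (1,1) count=0: revealed 26 new [(0,0) (0,1) (0,2) (0,3) (0,4) (0,5) (1,0) (1,1) (1,2) (1,3) (1,4) (1,5) (2,0) (2,1) (2,2) (2,3) (2,4) (2,5) (2,6) (3,3) (3,4) (3,5) (3,6) (4,4) (4,5) (4,6)] -> total=26
Click 2 (6,3) count=4: revealed 1 new [(6,3)] -> total=27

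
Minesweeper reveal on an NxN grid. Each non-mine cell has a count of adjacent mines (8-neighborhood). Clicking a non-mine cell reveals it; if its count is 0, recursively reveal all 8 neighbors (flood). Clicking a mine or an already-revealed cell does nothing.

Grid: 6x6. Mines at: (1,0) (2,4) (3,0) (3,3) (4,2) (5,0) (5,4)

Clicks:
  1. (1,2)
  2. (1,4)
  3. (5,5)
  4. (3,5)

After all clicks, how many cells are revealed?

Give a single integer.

Click 1 (1,2) count=0: revealed 13 new [(0,1) (0,2) (0,3) (0,4) (0,5) (1,1) (1,2) (1,3) (1,4) (1,5) (2,1) (2,2) (2,3)] -> total=13
Click 2 (1,4) count=1: revealed 0 new [(none)] -> total=13
Click 3 (5,5) count=1: revealed 1 new [(5,5)] -> total=14
Click 4 (3,5) count=1: revealed 1 new [(3,5)] -> total=15

Answer: 15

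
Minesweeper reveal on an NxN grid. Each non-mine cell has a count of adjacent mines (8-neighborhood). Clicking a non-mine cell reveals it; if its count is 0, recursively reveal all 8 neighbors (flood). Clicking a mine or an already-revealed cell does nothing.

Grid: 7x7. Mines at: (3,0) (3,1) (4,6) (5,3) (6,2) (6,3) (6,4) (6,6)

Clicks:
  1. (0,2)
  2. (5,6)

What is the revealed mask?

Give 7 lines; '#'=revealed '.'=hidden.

Click 1 (0,2) count=0: revealed 30 new [(0,0) (0,1) (0,2) (0,3) (0,4) (0,5) (0,6) (1,0) (1,1) (1,2) (1,3) (1,4) (1,5) (1,6) (2,0) (2,1) (2,2) (2,3) (2,4) (2,5) (2,6) (3,2) (3,3) (3,4) (3,5) (3,6) (4,2) (4,3) (4,4) (4,5)] -> total=30
Click 2 (5,6) count=2: revealed 1 new [(5,6)] -> total=31

Answer: #######
#######
#######
..#####
..####.
......#
.......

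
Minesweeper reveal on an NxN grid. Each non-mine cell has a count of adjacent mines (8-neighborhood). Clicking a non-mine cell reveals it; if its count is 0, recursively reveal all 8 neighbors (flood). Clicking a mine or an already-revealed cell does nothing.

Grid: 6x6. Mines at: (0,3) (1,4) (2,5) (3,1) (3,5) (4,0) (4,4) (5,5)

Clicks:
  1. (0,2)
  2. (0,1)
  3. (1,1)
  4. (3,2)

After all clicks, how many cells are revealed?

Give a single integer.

Click 1 (0,2) count=1: revealed 1 new [(0,2)] -> total=1
Click 2 (0,1) count=0: revealed 8 new [(0,0) (0,1) (1,0) (1,1) (1,2) (2,0) (2,1) (2,2)] -> total=9
Click 3 (1,1) count=0: revealed 0 new [(none)] -> total=9
Click 4 (3,2) count=1: revealed 1 new [(3,2)] -> total=10

Answer: 10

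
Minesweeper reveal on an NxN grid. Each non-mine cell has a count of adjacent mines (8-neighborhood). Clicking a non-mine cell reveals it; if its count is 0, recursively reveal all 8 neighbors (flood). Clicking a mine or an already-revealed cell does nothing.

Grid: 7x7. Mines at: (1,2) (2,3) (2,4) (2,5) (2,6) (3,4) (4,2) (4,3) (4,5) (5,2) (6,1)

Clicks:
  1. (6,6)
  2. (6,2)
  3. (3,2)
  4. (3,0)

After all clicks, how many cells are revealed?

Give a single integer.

Click 1 (6,6) count=0: revealed 8 new [(5,3) (5,4) (5,5) (5,6) (6,3) (6,4) (6,5) (6,6)] -> total=8
Click 2 (6,2) count=2: revealed 1 new [(6,2)] -> total=9
Click 3 (3,2) count=3: revealed 1 new [(3,2)] -> total=10
Click 4 (3,0) count=0: revealed 12 new [(0,0) (0,1) (1,0) (1,1) (2,0) (2,1) (3,0) (3,1) (4,0) (4,1) (5,0) (5,1)] -> total=22

Answer: 22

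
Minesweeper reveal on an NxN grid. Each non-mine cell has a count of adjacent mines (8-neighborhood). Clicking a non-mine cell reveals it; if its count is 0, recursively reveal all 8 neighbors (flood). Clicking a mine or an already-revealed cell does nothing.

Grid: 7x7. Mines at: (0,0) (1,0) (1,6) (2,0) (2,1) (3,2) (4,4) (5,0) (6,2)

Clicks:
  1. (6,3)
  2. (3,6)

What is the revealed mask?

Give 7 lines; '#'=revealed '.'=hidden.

Answer: .......
.......
.....##
.....##
.....##
...####
...####

Derivation:
Click 1 (6,3) count=1: revealed 1 new [(6,3)] -> total=1
Click 2 (3,6) count=0: revealed 13 new [(2,5) (2,6) (3,5) (3,6) (4,5) (4,6) (5,3) (5,4) (5,5) (5,6) (6,4) (6,5) (6,6)] -> total=14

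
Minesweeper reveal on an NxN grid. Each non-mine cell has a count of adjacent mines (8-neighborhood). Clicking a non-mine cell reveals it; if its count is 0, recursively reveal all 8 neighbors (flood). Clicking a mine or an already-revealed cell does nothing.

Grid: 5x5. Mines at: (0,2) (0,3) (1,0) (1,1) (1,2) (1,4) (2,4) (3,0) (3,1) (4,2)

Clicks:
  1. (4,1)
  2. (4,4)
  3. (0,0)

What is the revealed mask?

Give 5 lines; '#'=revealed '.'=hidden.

Click 1 (4,1) count=3: revealed 1 new [(4,1)] -> total=1
Click 2 (4,4) count=0: revealed 4 new [(3,3) (3,4) (4,3) (4,4)] -> total=5
Click 3 (0,0) count=2: revealed 1 new [(0,0)] -> total=6

Answer: #....
.....
.....
...##
.#.##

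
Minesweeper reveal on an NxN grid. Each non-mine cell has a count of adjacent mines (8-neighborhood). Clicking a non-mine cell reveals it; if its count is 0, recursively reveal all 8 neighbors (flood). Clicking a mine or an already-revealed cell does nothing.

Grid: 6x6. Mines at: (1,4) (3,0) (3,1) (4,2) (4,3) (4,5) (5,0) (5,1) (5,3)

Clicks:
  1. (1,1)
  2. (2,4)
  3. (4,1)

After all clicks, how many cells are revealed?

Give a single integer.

Click 1 (1,1) count=0: revealed 12 new [(0,0) (0,1) (0,2) (0,3) (1,0) (1,1) (1,2) (1,3) (2,0) (2,1) (2,2) (2,3)] -> total=12
Click 2 (2,4) count=1: revealed 1 new [(2,4)] -> total=13
Click 3 (4,1) count=5: revealed 1 new [(4,1)] -> total=14

Answer: 14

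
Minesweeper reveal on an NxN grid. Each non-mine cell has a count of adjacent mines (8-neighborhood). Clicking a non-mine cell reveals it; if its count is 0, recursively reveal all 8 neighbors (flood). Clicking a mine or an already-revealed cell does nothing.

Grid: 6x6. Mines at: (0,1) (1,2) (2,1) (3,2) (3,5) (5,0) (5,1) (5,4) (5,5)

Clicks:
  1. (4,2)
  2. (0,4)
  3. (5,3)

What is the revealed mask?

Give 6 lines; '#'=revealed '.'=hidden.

Answer: ...###
...###
...###
......
..#...
...#..

Derivation:
Click 1 (4,2) count=2: revealed 1 new [(4,2)] -> total=1
Click 2 (0,4) count=0: revealed 9 new [(0,3) (0,4) (0,5) (1,3) (1,4) (1,5) (2,3) (2,4) (2,5)] -> total=10
Click 3 (5,3) count=1: revealed 1 new [(5,3)] -> total=11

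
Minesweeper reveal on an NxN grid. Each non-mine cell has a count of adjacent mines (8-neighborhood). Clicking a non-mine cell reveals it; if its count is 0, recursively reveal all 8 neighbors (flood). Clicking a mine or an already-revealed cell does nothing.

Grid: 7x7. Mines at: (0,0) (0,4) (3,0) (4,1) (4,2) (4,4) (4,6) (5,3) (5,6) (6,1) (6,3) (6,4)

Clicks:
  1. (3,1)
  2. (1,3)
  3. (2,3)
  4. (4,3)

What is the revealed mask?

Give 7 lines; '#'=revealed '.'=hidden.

Answer: .###.##
.######
.######
.######
...#...
.......
.......

Derivation:
Click 1 (3,1) count=3: revealed 1 new [(3,1)] -> total=1
Click 2 (1,3) count=1: revealed 1 new [(1,3)] -> total=2
Click 3 (2,3) count=0: revealed 21 new [(0,1) (0,2) (0,3) (0,5) (0,6) (1,1) (1,2) (1,4) (1,5) (1,6) (2,1) (2,2) (2,3) (2,4) (2,5) (2,6) (3,2) (3,3) (3,4) (3,5) (3,6)] -> total=23
Click 4 (4,3) count=3: revealed 1 new [(4,3)] -> total=24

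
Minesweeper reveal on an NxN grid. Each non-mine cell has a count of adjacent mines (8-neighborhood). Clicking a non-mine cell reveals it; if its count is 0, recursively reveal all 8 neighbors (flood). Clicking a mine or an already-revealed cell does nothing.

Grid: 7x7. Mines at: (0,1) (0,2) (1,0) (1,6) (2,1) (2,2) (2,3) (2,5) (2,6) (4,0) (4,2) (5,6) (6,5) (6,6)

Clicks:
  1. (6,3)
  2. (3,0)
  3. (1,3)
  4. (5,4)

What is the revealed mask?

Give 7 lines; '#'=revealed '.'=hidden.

Click 1 (6,3) count=0: revealed 10 new [(5,0) (5,1) (5,2) (5,3) (5,4) (6,0) (6,1) (6,2) (6,3) (6,4)] -> total=10
Click 2 (3,0) count=2: revealed 1 new [(3,0)] -> total=11
Click 3 (1,3) count=3: revealed 1 new [(1,3)] -> total=12
Click 4 (5,4) count=1: revealed 0 new [(none)] -> total=12

Answer: .......
...#...
.......
#......
.......
#####..
#####..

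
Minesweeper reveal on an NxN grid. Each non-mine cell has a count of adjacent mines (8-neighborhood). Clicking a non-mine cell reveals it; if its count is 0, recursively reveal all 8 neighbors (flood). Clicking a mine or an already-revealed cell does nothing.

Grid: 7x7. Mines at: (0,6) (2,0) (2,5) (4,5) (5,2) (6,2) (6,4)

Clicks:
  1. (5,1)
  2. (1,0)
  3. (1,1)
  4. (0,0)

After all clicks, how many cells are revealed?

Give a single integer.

Click 1 (5,1) count=2: revealed 1 new [(5,1)] -> total=1
Click 2 (1,0) count=1: revealed 1 new [(1,0)] -> total=2
Click 3 (1,1) count=1: revealed 1 new [(1,1)] -> total=3
Click 4 (0,0) count=0: revealed 22 new [(0,0) (0,1) (0,2) (0,3) (0,4) (0,5) (1,2) (1,3) (1,4) (1,5) (2,1) (2,2) (2,3) (2,4) (3,1) (3,2) (3,3) (3,4) (4,1) (4,2) (4,3) (4,4)] -> total=25

Answer: 25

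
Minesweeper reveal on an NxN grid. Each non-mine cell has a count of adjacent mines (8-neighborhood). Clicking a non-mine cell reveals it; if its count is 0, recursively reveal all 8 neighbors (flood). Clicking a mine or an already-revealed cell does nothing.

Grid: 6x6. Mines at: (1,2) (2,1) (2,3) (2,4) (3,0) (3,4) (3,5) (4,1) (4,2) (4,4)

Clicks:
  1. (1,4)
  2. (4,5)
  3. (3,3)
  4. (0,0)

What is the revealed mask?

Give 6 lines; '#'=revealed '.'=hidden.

Click 1 (1,4) count=2: revealed 1 new [(1,4)] -> total=1
Click 2 (4,5) count=3: revealed 1 new [(4,5)] -> total=2
Click 3 (3,3) count=5: revealed 1 new [(3,3)] -> total=3
Click 4 (0,0) count=0: revealed 4 new [(0,0) (0,1) (1,0) (1,1)] -> total=7

Answer: ##....
##..#.
......
...#..
.....#
......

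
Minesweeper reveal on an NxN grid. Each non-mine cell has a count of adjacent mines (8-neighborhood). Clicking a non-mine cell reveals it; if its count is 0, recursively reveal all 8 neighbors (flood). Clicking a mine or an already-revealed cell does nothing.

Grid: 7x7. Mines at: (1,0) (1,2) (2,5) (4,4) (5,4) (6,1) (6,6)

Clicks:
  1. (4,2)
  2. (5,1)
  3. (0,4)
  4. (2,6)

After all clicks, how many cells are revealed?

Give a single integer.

Answer: 25

Derivation:
Click 1 (4,2) count=0: revealed 16 new [(2,0) (2,1) (2,2) (2,3) (3,0) (3,1) (3,2) (3,3) (4,0) (4,1) (4,2) (4,3) (5,0) (5,1) (5,2) (5,3)] -> total=16
Click 2 (5,1) count=1: revealed 0 new [(none)] -> total=16
Click 3 (0,4) count=0: revealed 8 new [(0,3) (0,4) (0,5) (0,6) (1,3) (1,4) (1,5) (1,6)] -> total=24
Click 4 (2,6) count=1: revealed 1 new [(2,6)] -> total=25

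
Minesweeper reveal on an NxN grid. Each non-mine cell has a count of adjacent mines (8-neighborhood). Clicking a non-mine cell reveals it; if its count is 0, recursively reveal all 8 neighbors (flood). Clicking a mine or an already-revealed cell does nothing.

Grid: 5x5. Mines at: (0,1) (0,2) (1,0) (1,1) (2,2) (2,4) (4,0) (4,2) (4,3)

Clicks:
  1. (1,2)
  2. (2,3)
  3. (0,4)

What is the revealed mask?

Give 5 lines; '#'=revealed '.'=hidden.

Answer: ...##
..###
...#.
.....
.....

Derivation:
Click 1 (1,2) count=4: revealed 1 new [(1,2)] -> total=1
Click 2 (2,3) count=2: revealed 1 new [(2,3)] -> total=2
Click 3 (0,4) count=0: revealed 4 new [(0,3) (0,4) (1,3) (1,4)] -> total=6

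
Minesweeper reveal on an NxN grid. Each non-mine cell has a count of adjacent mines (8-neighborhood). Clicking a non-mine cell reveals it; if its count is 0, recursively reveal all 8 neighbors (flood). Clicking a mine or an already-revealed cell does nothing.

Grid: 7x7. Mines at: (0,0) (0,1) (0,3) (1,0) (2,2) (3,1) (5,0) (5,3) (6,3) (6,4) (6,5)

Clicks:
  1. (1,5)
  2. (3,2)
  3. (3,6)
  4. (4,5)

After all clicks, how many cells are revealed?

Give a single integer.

Click 1 (1,5) count=0: revealed 22 new [(0,4) (0,5) (0,6) (1,3) (1,4) (1,5) (1,6) (2,3) (2,4) (2,5) (2,6) (3,3) (3,4) (3,5) (3,6) (4,3) (4,4) (4,5) (4,6) (5,4) (5,5) (5,6)] -> total=22
Click 2 (3,2) count=2: revealed 1 new [(3,2)] -> total=23
Click 3 (3,6) count=0: revealed 0 new [(none)] -> total=23
Click 4 (4,5) count=0: revealed 0 new [(none)] -> total=23

Answer: 23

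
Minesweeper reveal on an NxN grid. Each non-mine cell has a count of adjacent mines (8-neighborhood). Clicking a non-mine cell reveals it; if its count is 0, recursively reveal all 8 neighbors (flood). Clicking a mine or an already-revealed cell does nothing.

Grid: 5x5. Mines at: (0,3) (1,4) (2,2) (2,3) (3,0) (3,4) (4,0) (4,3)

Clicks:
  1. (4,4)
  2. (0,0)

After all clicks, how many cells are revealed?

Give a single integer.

Answer: 9

Derivation:
Click 1 (4,4) count=2: revealed 1 new [(4,4)] -> total=1
Click 2 (0,0) count=0: revealed 8 new [(0,0) (0,1) (0,2) (1,0) (1,1) (1,2) (2,0) (2,1)] -> total=9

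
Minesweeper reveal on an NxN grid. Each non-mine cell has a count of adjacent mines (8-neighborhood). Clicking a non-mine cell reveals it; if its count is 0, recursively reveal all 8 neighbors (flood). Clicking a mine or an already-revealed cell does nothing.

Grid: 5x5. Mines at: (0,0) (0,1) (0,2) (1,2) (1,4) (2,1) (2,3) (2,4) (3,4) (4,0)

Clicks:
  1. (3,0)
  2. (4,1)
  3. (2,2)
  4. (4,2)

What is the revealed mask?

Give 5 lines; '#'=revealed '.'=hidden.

Answer: .....
.....
..#..
####.
.###.

Derivation:
Click 1 (3,0) count=2: revealed 1 new [(3,0)] -> total=1
Click 2 (4,1) count=1: revealed 1 new [(4,1)] -> total=2
Click 3 (2,2) count=3: revealed 1 new [(2,2)] -> total=3
Click 4 (4,2) count=0: revealed 5 new [(3,1) (3,2) (3,3) (4,2) (4,3)] -> total=8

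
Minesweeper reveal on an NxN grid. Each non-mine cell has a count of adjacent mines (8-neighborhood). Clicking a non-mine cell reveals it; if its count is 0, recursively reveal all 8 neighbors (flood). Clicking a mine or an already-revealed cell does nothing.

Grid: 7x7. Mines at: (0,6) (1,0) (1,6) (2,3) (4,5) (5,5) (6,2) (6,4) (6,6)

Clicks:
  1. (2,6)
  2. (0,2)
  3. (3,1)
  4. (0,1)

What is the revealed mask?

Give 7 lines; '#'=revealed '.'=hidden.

Answer: .#####.
.#####.
###...#
#####..
#####..
#####..
##.....

Derivation:
Click 1 (2,6) count=1: revealed 1 new [(2,6)] -> total=1
Click 2 (0,2) count=0: revealed 10 new [(0,1) (0,2) (0,3) (0,4) (0,5) (1,1) (1,2) (1,3) (1,4) (1,5)] -> total=11
Click 3 (3,1) count=0: revealed 20 new [(2,0) (2,1) (2,2) (3,0) (3,1) (3,2) (3,3) (3,4) (4,0) (4,1) (4,2) (4,3) (4,4) (5,0) (5,1) (5,2) (5,3) (5,4) (6,0) (6,1)] -> total=31
Click 4 (0,1) count=1: revealed 0 new [(none)] -> total=31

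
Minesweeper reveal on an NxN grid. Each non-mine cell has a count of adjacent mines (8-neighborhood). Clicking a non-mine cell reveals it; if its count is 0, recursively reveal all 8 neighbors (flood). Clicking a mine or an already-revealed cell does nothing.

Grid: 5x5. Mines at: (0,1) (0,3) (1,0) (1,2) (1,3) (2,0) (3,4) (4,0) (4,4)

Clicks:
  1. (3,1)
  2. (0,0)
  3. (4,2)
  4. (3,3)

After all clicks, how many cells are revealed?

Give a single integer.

Answer: 10

Derivation:
Click 1 (3,1) count=2: revealed 1 new [(3,1)] -> total=1
Click 2 (0,0) count=2: revealed 1 new [(0,0)] -> total=2
Click 3 (4,2) count=0: revealed 8 new [(2,1) (2,2) (2,3) (3,2) (3,3) (4,1) (4,2) (4,3)] -> total=10
Click 4 (3,3) count=2: revealed 0 new [(none)] -> total=10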